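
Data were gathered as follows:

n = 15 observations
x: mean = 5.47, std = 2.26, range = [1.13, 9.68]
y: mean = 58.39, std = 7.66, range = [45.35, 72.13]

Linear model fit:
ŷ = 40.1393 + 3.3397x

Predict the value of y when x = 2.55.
ŷ = 48.6555

x = 2.55 lies inside the observed range [1.13, 9.68], so the fitted equation applies directly:

ŷ = 40.1393 + 3.3397 × 2.55
ŷ = 40.1393 + 8.5162
ŷ = 48.6555

This is the fitted mean response at that x — an individual observation would come with a wider prediction interval.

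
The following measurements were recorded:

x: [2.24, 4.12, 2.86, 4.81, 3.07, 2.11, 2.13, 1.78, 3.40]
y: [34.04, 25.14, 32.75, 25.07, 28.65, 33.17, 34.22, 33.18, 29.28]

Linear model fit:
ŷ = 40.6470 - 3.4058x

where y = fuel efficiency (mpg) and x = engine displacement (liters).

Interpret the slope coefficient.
For each additional liter of engine displacement, predicted fuel efficiency decreases by approximately 3.4058 mpg.

The slope coefficient β₁ = -3.4058 represents the marginal effect of engine displacement on fuel efficiency.

Interpretation:
- Engine displacement up by 1 liter → predicted fuel efficiency decreases by 3.4058 mpg
- The effect is assumed constant over the observed range of x (linearity)
- The sign (−) gives the direction; the magnitude 3.4058 gives the size of the effect per liter

The intercept β₀ = 40.6470 is the predicted fuel efficiency when engine displacement = 0; since the smallest observed x is 1.78, this is an extrapolation and mainly anchors the line.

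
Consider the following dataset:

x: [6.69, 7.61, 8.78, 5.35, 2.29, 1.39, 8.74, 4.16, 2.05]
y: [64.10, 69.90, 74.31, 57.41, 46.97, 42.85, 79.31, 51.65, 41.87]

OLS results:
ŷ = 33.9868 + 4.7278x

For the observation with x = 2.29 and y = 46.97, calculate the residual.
Residual = 2.1565

The residual is the difference between the actual value and the predicted value:

Residual = y - ŷ

Step 1: Calculate predicted value
ŷ = 33.9868 + 4.7278 × 2.29
ŷ = 44.8135

Step 2: Calculate residual
Residual = 46.97 - 44.8135
Residual = 2.1565

Sign check: y > ŷ, so the point is above the line and the fit underestimates here.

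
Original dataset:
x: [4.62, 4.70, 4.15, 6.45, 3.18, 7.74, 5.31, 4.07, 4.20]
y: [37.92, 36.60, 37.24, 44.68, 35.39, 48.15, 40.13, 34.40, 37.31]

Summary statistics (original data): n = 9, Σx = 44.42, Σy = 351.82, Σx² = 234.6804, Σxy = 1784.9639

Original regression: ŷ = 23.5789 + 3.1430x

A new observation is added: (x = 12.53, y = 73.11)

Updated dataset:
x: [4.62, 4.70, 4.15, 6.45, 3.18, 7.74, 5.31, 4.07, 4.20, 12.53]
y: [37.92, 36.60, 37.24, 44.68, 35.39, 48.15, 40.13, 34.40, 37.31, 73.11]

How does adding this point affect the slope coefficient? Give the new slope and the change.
Adding the point moves β₁ from 3.1430 to 4.1730, i.e. it increases by 1.0300 (+32.8%).

x = 12.53 lies well outside the original x-range [3.18, 7.74] (x̄ ≈ 4.94), so this observation has high leverage and can move the slope substantially.

Step 1: Update the sums with the new point (n goes from 9 to 10)
Σx  = 44.42 + 12.53 = 56.95
Σy  = 351.82 + 73.11 = 424.93
Σx² = 234.6804 + 12.53² = 234.6804 + 157.0009 = 391.6813
Σxy = 1784.9639 + 12.53×73.11 = 1784.9639 + 916.0683 = 2701.0322

Step 2: Recompute the slope with b₁ = (nΣxy − ΣxΣy) / (nΣx² − (Σx)²)
Numerator   = 10×2701.0322 − 56.95×424.93 = 27010.3220 − 24199.7635 = 2810.5585
Denominator = 10×391.6813 − 56.95² = 3916.8130 − 3243.3025 = 673.5105
b₁(new) = 2810.5585 / 673.5105 = 4.1730

(Same formula on the original sums: (9×1784.9639 − 44.42×351.82) / (9×234.6804 − 44.42²) = 436.8307 / 138.9872 = 3.1430, matching the given fit.)

Step 3: Change in slope
Δβ₁ = 4.1730 − 3.1430 = +1.0300
Relative change = +1.0300 / 3.1430 × 100% = +32.8%
→ the slope increases when the point is added.

Because the point sits above the extension of the original line at a high-leverage x, it tilts the fit up.
In practice: check such a point for data-entry or measurement error.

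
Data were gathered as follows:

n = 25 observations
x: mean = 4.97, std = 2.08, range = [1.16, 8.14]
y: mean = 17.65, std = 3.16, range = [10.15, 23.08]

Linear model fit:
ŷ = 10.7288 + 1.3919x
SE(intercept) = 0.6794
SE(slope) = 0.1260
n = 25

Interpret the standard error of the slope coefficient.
The slope 1.3919 is pinned down to within about ±0.1260 (one SE) by these data — relative uncertainty 9.1%, i.e. precise.

SE(β̂₁) = 0.1260 says: if we drew many samples of n = 25 from the same population and refit each time, the fitted slopes would scatter with a standard deviation of roughly 0.1260 around the true β₁.

Relative precision:
- SE / |β̂₁| = 0.1260 / 1.3919 = 9.1%
- Rule of thumb (under 20%: precise; 20% to under 50%: moderately precise; 50% or more: imprecise) → precise

Rough 95% range (±2 SE): 1.3919 ± 0.2520 → (1.1399, 1.6439).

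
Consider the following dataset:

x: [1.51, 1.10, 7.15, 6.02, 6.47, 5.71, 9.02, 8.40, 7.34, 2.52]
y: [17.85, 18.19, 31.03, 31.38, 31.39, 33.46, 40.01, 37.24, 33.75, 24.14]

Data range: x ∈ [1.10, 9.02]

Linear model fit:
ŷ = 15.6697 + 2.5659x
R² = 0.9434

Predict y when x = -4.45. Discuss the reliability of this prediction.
The equation gives ŷ = 4.2514; however x = -4.45 is 5.55 units below the observed range, so this extrapolated value should not be trusted.

Prediction calculation:
ŷ = 15.6697 + 2.5659 × (-4.45)
ŷ = 4.2514

Reliability:
- Data range: x ∈ [1.10, 9.02]
- Prediction point: x = -4.45 is 5.55 units below the observed range → this is EXTRAPOLATION, not interpolation

Why that matters here:
- The linear relationship may not hold outside the observed range
- Real relationships often flatten, saturate, or turn nonlinear at extremes
- The standard error of prediction grows with (x − x̄)², and x = -4.45 is far from x̄ = 5.52

The R² = 0.9434 only validates the fit within [1.10, 9.02]; treat ŷ = 4.2514 with caution.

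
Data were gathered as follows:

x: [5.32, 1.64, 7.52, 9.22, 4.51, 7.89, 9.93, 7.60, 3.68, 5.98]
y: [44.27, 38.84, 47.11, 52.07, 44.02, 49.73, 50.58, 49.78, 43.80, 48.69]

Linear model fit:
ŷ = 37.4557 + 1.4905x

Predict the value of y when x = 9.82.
ŷ = 52.0924

To predict y for x = 9.82, substitute into the regression equation:

ŷ = 37.4557 + 1.4905 × 9.82
ŷ = 37.4557 + 14.6367
ŷ = 52.0924

This is a point prediction; actual observations scatter around it by roughly the residual standard deviation.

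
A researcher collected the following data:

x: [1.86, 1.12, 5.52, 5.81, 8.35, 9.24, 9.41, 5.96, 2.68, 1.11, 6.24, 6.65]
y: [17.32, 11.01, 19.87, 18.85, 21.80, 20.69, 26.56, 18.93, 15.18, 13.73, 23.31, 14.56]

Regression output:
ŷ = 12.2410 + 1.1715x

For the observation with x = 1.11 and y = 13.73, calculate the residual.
Residual = 0.1886

The residual is the difference between the actual value and the predicted value:

Residual = y - ŷ

Step 1: Calculate predicted value
ŷ = 12.2410 + 1.1715 × 1.11
ŷ = 13.5414

Step 2: Calculate residual
Residual = 13.73 - 13.5414
Residual = 0.1886

Sign check: y > ŷ, so the point is above the line and the fit underestimates here.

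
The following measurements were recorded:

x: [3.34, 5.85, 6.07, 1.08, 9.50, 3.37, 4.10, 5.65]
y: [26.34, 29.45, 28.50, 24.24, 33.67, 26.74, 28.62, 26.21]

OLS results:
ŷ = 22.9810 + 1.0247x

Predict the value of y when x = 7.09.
ŷ = 30.2461

To predict y for x = 7.09, substitute into the regression equation:

ŷ = 22.9810 + 1.0247 × 7.09
ŷ = 22.9810 + 7.2651
ŷ = 30.2461

This is the fitted mean response at that x — an individual observation would come with a wider prediction interval.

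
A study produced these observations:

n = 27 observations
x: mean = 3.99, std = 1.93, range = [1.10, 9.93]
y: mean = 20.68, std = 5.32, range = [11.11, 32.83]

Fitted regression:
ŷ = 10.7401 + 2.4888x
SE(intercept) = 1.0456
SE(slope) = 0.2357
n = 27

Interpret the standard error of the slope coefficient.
SE(β̂₁) = 0.2357 is the estimated standard deviation of the slope estimate across repeated samples; relative to β̂₁ = 2.4888 that is 9.5%, a precise estimate.

SE(β̂₁) = 0.2357 says: if we drew many samples of n = 27 from the same population and refit each time, the fitted slopes would scatter with a standard deviation of roughly 0.2357 around the true β₁.

Relative precision:
- SE / |β̂₁| = 0.2357 / 2.4888 = 9.5%
- Rule of thumb (under 20%: precise; 20% to under 50%: moderately precise; 50% or more: imprecise) → precise

Rough 95% range (±2 SE): 2.4888 ± 0.4714 → (2.0174, 2.9602).

What drives SE(β̂₁): larger n (here n = 27) → smaller SE; wider spread of x values → smaller SE.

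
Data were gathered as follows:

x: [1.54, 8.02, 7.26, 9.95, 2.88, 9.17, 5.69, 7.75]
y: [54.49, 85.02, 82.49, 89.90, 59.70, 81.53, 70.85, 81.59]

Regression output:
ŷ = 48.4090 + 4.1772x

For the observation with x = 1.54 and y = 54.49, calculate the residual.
Residual = -0.3519

The residual is the difference between the actual value and the predicted value:

Residual = y - ŷ

Step 1: Calculate predicted value
ŷ = 48.4090 + 4.1772 × 1.54
ŷ = 54.8419

Step 2: Calculate residual
Residual = 54.49 - 54.8419
Residual = -0.3519

Interpretation: the model overestimates the actual value by 0.3519 at this point (negative residual → observation lies below the fitted line).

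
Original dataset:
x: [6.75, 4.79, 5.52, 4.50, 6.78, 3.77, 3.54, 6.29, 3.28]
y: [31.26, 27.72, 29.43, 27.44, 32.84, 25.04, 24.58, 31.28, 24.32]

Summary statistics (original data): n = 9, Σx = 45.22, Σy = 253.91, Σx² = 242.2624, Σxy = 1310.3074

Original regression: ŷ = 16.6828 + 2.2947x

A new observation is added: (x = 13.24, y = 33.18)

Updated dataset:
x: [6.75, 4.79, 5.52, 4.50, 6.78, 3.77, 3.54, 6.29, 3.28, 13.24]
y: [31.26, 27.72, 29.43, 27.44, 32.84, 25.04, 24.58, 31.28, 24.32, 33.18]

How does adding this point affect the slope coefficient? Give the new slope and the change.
Adding the point moves β₁ from 2.2947 to 0.9404, i.e. it decreases by 1.3543 (-59.0%).

The new point has HIGH LEVERAGE: x = 13.24 is far from the original mean x̄ = 45.22/9 ≈ 5.02 (original range [3.28, 6.78]).

Step 1: Update the sums with the new point (n goes from 9 to 10)
Σx  = 45.22 + 13.24 = 58.46
Σy  = 253.91 + 33.18 = 287.09
Σx² = 242.2624 + 13.24² = 242.2624 + 175.2976 = 417.5600
Σxy = 1310.3074 + 13.24×33.18 = 1310.3074 + 439.3032 = 1749.6106

Step 2: Recompute the slope with b₁ = (nΣxy − ΣxΣy) / (nΣx² − (Σx)²)
Numerator   = 10×1749.6106 − 58.46×287.09 = 17496.1060 − 16783.2814 = 712.8246
Denominator = 10×417.5600 − 58.46² = 4175.6000 − 3417.5716 = 758.0284
b₁(new) = 712.8246 / 758.0284 = 0.9404

(Same formula on the original sums: (9×1310.3074 − 45.22×253.91) / (9×242.2624 − 45.22²) = 310.9564 / 135.5132 = 2.2947, matching the given fit.)

Step 3: Change in slope
Δβ₁ = 0.9404 − 2.2947 = -1.3543
Relative change = -1.3543 / 2.2947 × 100% = -59.0%
→ the slope decreases when the point is added.

A high-leverage point only changes the slope if it is off the original line; here y = 33.18 is below the original trend, so the slope decreases.
In practice: investigate whether it comes from the same population as the rest of the sample; refit with and without it and report both if conclusions differ.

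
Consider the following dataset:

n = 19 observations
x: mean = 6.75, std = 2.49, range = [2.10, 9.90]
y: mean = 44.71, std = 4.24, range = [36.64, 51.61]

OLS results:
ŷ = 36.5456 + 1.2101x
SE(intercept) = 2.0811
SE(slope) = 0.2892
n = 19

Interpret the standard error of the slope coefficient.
The slope 1.2101 is pinned down to within about ±0.2892 (one SE) by these data — relative uncertainty 23.9%, i.e. moderately precise.

What SE measures:
- The standard error quantifies the sampling variability of the coefficient estimate
- It is the estimated standard deviation of β̂₁ across hypothetical repeated samples of the same size
- Smaller SE → more precise estimate

Relative precision:
- SE / |β̂₁| = 0.2892 / 1.2101 = 23.9%
- Rule of thumb (under 20%: precise; 20% to under 50%: moderately precise; 50% or more: imprecise) → moderately precise

Rough 95% range (±2 SE): 1.2101 ± 0.5784 → (0.6317, 1.7885).

What drives SE(β̂₁): larger n (here n = 19) → smaller SE; wider spread of x values → smaller SE; more residual scatter → larger SE.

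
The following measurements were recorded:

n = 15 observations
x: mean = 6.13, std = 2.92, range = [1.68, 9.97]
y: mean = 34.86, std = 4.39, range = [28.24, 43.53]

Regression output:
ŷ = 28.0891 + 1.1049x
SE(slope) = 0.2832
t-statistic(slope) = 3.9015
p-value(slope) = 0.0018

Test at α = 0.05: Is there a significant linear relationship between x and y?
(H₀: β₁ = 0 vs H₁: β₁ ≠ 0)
Reject H₀: p-value = 0.0018 < α = 0.05. The linear relationship is significant at the 5% level.

Hypothesis test for the slope coefficient:

H₀: β₁ = 0 (no linear relationship)
H₁: β₁ ≠ 0 (linear relationship exists)

Test statistic: t = β̂₁ / SE(β̂₁) = 1.1049 / 0.2832 = 3.9015

With df = 13, the two-sided p-value for |t| = 3.9015 is 0.0018.

Decision rule: reject H₀ if p-value < α.
p-value = 0.0018 < α = 0.05 → reject H₀.

Conclusion: the linear association between x and y is significant at the 5% level.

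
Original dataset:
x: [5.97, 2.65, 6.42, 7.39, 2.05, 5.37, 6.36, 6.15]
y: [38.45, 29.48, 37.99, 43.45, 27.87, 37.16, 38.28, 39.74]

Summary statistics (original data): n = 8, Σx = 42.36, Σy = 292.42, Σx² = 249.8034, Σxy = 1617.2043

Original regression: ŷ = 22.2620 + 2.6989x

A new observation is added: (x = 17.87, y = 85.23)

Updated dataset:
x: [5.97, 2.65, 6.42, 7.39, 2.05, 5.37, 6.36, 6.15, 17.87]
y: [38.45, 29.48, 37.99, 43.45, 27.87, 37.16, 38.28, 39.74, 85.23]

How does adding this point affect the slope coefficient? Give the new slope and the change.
Adding the point moves β₁ from 2.6989 to 3.6909, i.e. it increases by 0.9920 (+36.8%).

The new point has HIGH LEVERAGE: x = 17.87 is far from the original mean x̄ = 42.36/8 ≈ 5.30 (original range [2.05, 7.39]).

Step 1: Update the sums with the new point (n goes from 8 to 9)
Σx  = 42.36 + 17.87 = 60.23
Σy  = 292.42 + 85.23 = 377.65
Σx² = 249.8034 + 17.87² = 249.8034 + 319.3369 = 569.1403
Σxy = 1617.2043 + 17.87×85.23 = 1617.2043 + 1523.0601 = 3140.2644

Step 2: Recompute the slope with b₁ = (nΣxy − ΣxΣy) / (nΣx² − (Σx)²)
Numerator   = 9×3140.2644 − 60.23×377.65 = 28262.3796 − 22745.8595 = 5516.5201
Denominator = 9×569.1403 − 60.23² = 5122.2627 − 3627.6529 = 1494.6098
b₁(new) = 5516.5201 / 1494.6098 = 3.6909

(Same formula on the original sums: (8×1617.2043 − 42.36×292.42) / (8×249.8034 − 42.36²) = 550.7232 / 204.0576 = 2.6989, matching the given fit.)

Step 3: Change in slope
Δβ₁ = 3.6909 − 2.6989 = +0.9920
Relative change = +0.9920 / 2.6989 × 100% = +36.8%
→ the slope increases when the point is added.

Because the point sits above the extension of the original line at a high-leverage x, it tilts the fit up.
In practice: refit with and without it and report both if conclusions differ.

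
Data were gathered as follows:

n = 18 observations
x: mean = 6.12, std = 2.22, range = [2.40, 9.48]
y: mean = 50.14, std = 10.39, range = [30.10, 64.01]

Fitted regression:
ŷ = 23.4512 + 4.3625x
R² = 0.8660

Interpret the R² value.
R² = 0.8660 means 86.60% of the variation in y is explained by the linear relationship with x. This indicates a strong fit.

The coefficient of determination R² is the fraction of the total variation in y that the fitted line accounts for.

Here R² = 0.8660:
- Explained: 86.60% of the variation in y
- Unexplained (residual): 100% − 86.60% = 13.40%
- Rule of thumb (below 0.3 weak; 0.3 to below 0.7 moderate; 0.7 and above strong) → strong

Note: R² says nothing about causation, and a high R² does not by itself mean the linear form is appropriate — check the residuals.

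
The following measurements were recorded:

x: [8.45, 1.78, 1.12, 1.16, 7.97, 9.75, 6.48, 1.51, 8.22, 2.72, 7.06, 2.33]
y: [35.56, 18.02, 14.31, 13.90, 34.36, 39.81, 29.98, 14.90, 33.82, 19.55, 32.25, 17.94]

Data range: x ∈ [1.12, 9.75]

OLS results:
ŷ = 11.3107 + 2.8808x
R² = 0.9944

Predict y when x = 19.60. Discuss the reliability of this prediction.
ŷ = 67.7744, but this is extrapolation (above the data range [1.12, 9.75]) and may be unreliable.

Prediction calculation:
ŷ = 11.3107 + 2.8808 × 19.60
ŷ = 67.7744

Reliability:
- Data range: x ∈ [1.12, 9.75]
- Prediction point: x = 19.60 is 9.85 units above the observed range → this is EXTRAPOLATION, not interpolation

Why that matters here:
- The linear relationship may not hold outside the observed range
- R² describes fit only over the sampled x values; it says nothing about behaviour beyond them
- There are no observations near this x to validate the fitted line there

A defensible statement: 'if the linear trend continued to x = 19.60, y would be about 67.7744' — the premise is untested.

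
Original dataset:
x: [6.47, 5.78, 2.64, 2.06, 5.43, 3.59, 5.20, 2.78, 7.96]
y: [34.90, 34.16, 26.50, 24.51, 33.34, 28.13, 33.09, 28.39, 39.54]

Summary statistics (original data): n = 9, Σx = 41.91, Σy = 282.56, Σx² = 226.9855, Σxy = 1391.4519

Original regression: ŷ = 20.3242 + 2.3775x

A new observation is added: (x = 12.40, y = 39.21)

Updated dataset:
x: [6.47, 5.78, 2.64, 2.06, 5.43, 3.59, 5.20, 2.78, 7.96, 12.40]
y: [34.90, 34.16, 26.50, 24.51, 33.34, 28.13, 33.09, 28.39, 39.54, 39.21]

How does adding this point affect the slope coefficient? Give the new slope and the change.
The slope changes from 2.3775 to 1.5168 (change of -0.8607, or -36.2%).

The new point has HIGH LEVERAGE: x = 12.40 is far from the original mean x̄ = 41.91/9 ≈ 4.66 (original range [2.06, 7.96]).

Step 1: Update the sums with the new point (n goes from 9 to 10)
Σx  = 41.91 + 12.40 = 54.31
Σy  = 282.56 + 39.21 = 321.77
Σx² = 226.9855 + 12.40² = 226.9855 + 153.7600 = 380.7455
Σxy = 1391.4519 + 12.40×39.21 = 1391.4519 + 486.2040 = 1877.6559

Step 2: Recompute the slope with b₁ = (nΣxy − ΣxΣy) / (nΣx² − (Σx)²)
Numerator   = 10×1877.6559 − 54.31×321.77 = 18776.5590 − 17475.3287 = 1301.2303
Denominator = 10×380.7455 − 54.31² = 3807.4550 − 2949.5761 = 857.8789
b₁(new) = 1301.2303 / 857.8789 = 1.5168

(Same formula on the original sums: (9×1391.4519 − 41.91×282.56) / (9×226.9855 − 41.91²) = 680.9775 / 286.4214 = 2.3775, matching the given fit.)

Step 3: Change in slope
Δβ₁ = 1.5168 − 2.3775 = -0.8607
Relative change = -0.8607 / 2.3775 × 100% = -36.2%
→ the slope decreases when the point is added.

Because the point sits below the extension of the original line at a high-leverage x, it tilts the fit down.
In practice: refit with and without it and report both if conclusions differ; check such a point for data-entry or measurement error.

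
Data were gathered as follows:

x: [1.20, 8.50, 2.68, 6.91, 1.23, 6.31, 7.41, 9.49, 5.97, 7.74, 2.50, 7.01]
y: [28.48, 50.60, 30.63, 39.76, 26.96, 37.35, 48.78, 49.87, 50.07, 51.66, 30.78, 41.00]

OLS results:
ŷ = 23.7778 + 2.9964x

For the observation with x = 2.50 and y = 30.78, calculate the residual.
Residual = -0.4888

The residual is the difference between the actual value and the predicted value:

Residual = y - ŷ

Step 1: Calculate predicted value
ŷ = 23.7778 + 2.9964 × 2.50
ŷ = 31.2688

Step 2: Calculate residual
Residual = 30.78 - 31.2688
Residual = -0.4888

Sign check: y < ŷ, so the point is below the line and the fit overestimates here.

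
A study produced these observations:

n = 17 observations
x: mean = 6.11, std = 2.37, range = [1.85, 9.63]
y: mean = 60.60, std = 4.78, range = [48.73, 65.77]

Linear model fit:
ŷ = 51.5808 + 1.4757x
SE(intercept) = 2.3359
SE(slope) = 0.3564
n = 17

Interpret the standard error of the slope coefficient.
SE(slope) = 0.3564 measures the uncertainty in the estimated slope. The coefficient is estimated with moderate precision (SE/|β̂₁| = 24.2%).

SE(β̂₁) = s / √Sxx, where s is the residual standard deviation and Sxx = Σ(x − x̄)². It is the yardstick for how far β̂₁ = 1.4757 could plausibly be from the true slope.

Relative precision:
- SE / |β̂₁| = 0.3564 / 1.4757 = 24.2%
- Rule of thumb (under 20%: precise; 20% to under 50%: moderately precise; 50% or more: imprecise) → moderately precise

Link to interval estimation: a confidence interval for β₁ is β̂₁ ± t* × 0.3564, so SE sets the half-width per unit of t*.

What drives SE(β̂₁): more residual scatter → larger SE; wider spread of x values → smaller SE; larger n (here n = 17) → smaller SE.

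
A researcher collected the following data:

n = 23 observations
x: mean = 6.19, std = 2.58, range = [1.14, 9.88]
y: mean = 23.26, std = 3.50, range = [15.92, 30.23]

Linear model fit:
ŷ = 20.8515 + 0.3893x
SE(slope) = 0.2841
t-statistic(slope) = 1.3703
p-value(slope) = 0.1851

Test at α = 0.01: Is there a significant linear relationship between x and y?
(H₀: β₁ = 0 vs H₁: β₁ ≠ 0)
Fail to reject H₀: p-value = 0.1851 ≥ α = 0.01. The linear relationship is not significant at the 1% level.

Hypothesis test for the slope coefficient:

H₀: β₁ = 0 (no linear relationship)
H₁: β₁ ≠ 0 (linear relationship exists)

Test statistic: t = β̂₁ / SE(β̂₁) = 0.3893 / 0.2841 = 1.3703

The p-value (0.1851) is the probability, under H₀, of a t-statistic at least as extreme as |t| = 1.3703 (two-sided, df = n − 2 = 21).

Decision rule: reject H₀ if p-value < α.
p-value = 0.1851 ≥ α = 0.01 → fail to reject H₀.

There is not sufficient evidence at the 1% significance level to conclude that a linear relationship exists between x and y.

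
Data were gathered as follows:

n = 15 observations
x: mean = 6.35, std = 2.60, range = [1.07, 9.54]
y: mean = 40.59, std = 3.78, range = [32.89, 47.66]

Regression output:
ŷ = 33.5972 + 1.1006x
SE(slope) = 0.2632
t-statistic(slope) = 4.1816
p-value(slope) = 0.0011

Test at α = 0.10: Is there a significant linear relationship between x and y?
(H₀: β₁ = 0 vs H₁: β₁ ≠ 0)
Since p-value = 0.0011 < α = 0.10, reject H₀ — the slope is significantly different from 0.

Hypothesis test for the slope coefficient:

H₀: β₁ = 0 (no linear relationship)
H₁: β₁ ≠ 0 (linear relationship exists)

Test statistic: t = β̂₁ / SE(β̂₁) = 1.1006 / 0.2632 = 4.1816

p = 0.0011: how often a slope estimate this far from 0 (in SE units) would arise by chance if β₁ were truly 0.

Decision rule: reject H₀ if p-value < α.
p-value = 0.0011 < α = 0.10 → reject H₀.

Conclusion: the linear association between x and y is significant at the 10% level.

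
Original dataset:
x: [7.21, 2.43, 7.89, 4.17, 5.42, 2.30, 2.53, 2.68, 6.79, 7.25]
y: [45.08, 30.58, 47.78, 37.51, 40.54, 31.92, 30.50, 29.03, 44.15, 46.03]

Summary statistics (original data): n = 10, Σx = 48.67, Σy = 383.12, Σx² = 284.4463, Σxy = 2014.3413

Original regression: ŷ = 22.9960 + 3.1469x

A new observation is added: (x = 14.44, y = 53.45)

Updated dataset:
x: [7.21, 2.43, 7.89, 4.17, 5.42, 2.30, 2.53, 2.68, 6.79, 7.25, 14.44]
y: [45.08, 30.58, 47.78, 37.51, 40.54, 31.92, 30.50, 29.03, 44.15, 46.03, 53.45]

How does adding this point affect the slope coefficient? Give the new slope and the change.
Adding the point moves β₁ from 3.1469 to 2.1503, i.e. it decreases by 0.9966 (-31.7%).

The new point has HIGH LEVERAGE: x = 14.44 is far from the original mean x̄ = 48.67/10 ≈ 4.87 (original range [2.30, 7.89]).

Step 1: Update the sums with the new point (n goes from 10 to 11)
Σx  = 48.67 + 14.44 = 63.11
Σy  = 383.12 + 53.45 = 436.57
Σx² = 284.4463 + 14.44² = 284.4463 + 208.5136 = 492.9599
Σxy = 2014.3413 + 14.44×53.45 = 2014.3413 + 771.8180 = 2786.1593

Step 2: Recompute the slope with b₁ = (nΣxy − ΣxΣy) / (nΣx² − (Σx)²)
Numerator   = 11×2786.1593 − 63.11×436.57 = 30647.7523 − 27551.9327 = 3095.8196
Denominator = 11×492.9599 − 63.11² = 5422.5589 − 3982.8721 = 1439.6868
b₁(new) = 3095.8196 / 1439.6868 = 2.1503

(Same formula on the original sums: (10×2014.3413 − 48.67×383.12) / (10×284.4463 − 48.67²) = 1496.9626 / 475.6941 = 3.1469, matching the given fit.)

Step 3: Change in slope
Δβ₁ = 2.1503 − 3.1469 = -0.9966
Relative change = -0.9966 / 3.1469 × 100% = -31.7%
→ the slope decreases when the point is added.

Because the point sits below the extension of the original line at a high-leverage x, it tilts the fit down.
In practice: investigate whether it comes from the same population as the rest of the sample.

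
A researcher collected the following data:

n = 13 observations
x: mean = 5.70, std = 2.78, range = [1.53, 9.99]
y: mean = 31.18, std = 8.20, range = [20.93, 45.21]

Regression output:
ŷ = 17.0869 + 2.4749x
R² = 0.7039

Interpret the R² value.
R² = 0.7039 means 70.39% of the variation in y is explained by the linear relationship with x. This indicates a strong fit.

The coefficient of determination R² is the fraction of the total variation in y that the fitted line accounts for.

Here R² = 0.7039:
- Explained: 70.39% of the variation in y
- Unexplained (residual): 100% − 70.39% = 29.61%
- Rule of thumb (below 0.3 weak; 0.3 to below 0.7 moderate; 0.7 and above strong) → strong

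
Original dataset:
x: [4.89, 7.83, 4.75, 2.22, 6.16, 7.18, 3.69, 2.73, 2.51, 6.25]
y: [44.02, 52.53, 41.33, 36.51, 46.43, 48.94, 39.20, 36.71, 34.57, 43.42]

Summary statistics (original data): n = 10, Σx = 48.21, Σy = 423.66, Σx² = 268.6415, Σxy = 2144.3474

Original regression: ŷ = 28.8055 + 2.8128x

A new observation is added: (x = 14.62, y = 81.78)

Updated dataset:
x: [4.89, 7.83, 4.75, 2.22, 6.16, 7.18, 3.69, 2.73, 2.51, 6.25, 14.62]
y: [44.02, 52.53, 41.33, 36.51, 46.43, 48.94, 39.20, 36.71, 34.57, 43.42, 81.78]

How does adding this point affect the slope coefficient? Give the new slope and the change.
Adding the point moves β₁ from 2.8128 to 3.6676, i.e. it increases by 0.8548 (+30.4%).

The new point has HIGH LEVERAGE: x = 14.62 is far from the original mean x̄ = 48.21/10 ≈ 4.82 (original range [2.22, 7.83]).

Step 1: Update the sums with the new point (n goes from 10 to 11)
Σx  = 48.21 + 14.62 = 62.83
Σy  = 423.66 + 81.78 = 505.44
Σx² = 268.6415 + 14.62² = 268.6415 + 213.7444 = 482.3859
Σxy = 2144.3474 + 14.62×81.78 = 2144.3474 + 1195.6236 = 3339.9710

Step 2: Recompute the slope with b₁ = (nΣxy − ΣxΣy) / (nΣx² − (Σx)²)
Numerator   = 11×3339.9710 − 62.83×505.44 = 36739.6810 − 31756.7952 = 4982.8858
Denominator = 11×482.3859 − 62.83² = 5306.2449 − 3947.6089 = 1358.6360
b₁(new) = 4982.8858 / 1358.6360 = 3.6676

(Same formula on the original sums: (10×2144.3474 − 48.21×423.66) / (10×268.6415 − 48.21²) = 1018.8254 / 362.2109 = 2.8128, matching the given fit.)

Step 3: Change in slope
Δβ₁ = 3.6676 − 2.8128 = +0.8548
Relative change = +0.8548 / 2.8128 × 100% = +30.4%
→ the slope increases when the point is added.

A high-leverage point only changes the slope if it is off the original line; here y = 81.78 is above the original trend, so the slope increases.
In practice: refit with and without it and report both if conclusions differ.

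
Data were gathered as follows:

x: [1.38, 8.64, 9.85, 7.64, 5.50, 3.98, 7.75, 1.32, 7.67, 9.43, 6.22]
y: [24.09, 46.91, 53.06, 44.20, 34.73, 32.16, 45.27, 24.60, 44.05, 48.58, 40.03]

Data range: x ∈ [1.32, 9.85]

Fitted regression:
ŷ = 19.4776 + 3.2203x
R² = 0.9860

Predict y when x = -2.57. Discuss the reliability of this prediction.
ŷ = 11.2014, but this is extrapolation (below the data range [1.32, 9.85]) and may be unreliable.

Prediction calculation:
ŷ = 19.4776 + 3.2203 × (-2.57)
ŷ = 11.2014

Reliability:
- Data range: x ∈ [1.32, 9.85]
- Prediction point: x = -2.57 is 3.89 units below the observed range → this is EXTRAPOLATION, not interpolation

Why that matters here:
- Real relationships often flatten, saturate, or turn nonlinear at extremes
- R² describes fit only over the sampled x values; it says nothing about behaviour beyond them
- There are no observations near this x to validate the fitted line there

A defensible statement: 'if the linear trend continued to x = -2.57, y would be about 11.2014' — the premise is untested.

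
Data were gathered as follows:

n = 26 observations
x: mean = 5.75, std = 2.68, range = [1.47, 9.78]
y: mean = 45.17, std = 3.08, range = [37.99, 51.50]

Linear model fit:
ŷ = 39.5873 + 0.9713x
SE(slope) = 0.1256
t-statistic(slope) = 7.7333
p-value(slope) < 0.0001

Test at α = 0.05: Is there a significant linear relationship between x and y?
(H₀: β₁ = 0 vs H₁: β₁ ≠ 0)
Reject H₀: p-value < 0.0001 < α = 0.05. The linear relationship is significant at the 5% level.

Hypothesis test for the slope coefficient:

H₀: β₁ = 0 (no linear relationship)
H₁: β₁ ≠ 0 (linear relationship exists)

Test statistic: t = β̂₁ / SE(β̂₁) = 0.9713 / 0.1256 = 7.7333

p < 0.0001: how often a slope estimate this far from 0 (in SE units) would arise by chance if β₁ were truly 0.

Decision rule: reject H₀ if p-value < α.
p-value < 0.0001 < α = 0.05 → reject H₀.

There is sufficient evidence at the 5% significance level to conclude that a linear relationship exists between x and y.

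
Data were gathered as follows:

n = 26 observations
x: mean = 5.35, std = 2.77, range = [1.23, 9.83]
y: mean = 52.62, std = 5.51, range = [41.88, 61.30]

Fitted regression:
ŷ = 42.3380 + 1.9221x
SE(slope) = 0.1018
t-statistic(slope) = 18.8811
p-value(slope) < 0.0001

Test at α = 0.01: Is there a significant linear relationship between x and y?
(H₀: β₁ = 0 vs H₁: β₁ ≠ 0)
Reject H₀: p-value < 0.0001 < α = 0.01. The linear relationship is significant at the 1% level.

Hypothesis test for the slope coefficient:

H₀: β₁ = 0 (no linear relationship)
H₁: β₁ ≠ 0 (linear relationship exists)

Test statistic: t = β̂₁ / SE(β̂₁) = 1.9221 / 0.1018 = 18.8811

With df = 24, the two-sided p-value for |t| = 18.8811 is <0.0001.

Decision rule: reject H₀ if p-value < α.
p-value < 0.0001 < α = 0.01 → reject H₀.

Conclusion: the linear association between x and y is significant at the 1% level.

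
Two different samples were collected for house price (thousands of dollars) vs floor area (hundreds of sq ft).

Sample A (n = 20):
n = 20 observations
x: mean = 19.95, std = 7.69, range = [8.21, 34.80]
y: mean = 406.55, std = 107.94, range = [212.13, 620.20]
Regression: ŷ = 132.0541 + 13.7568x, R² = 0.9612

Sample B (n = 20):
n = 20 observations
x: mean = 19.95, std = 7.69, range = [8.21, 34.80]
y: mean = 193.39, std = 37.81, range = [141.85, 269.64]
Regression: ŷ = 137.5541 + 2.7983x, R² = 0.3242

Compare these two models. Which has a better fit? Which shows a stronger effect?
Model A has the better fit (R² = 0.9612 vs 0.3242). Model A shows the stronger effect (|β₁| = 13.7568 vs 2.7983).

Model Comparison:

Which explains more variance? (R²)
- Model A: R² = 0.9612 → 96.12% of variance in house price explained
- Model B: R² = 0.3242 → 32.42% of variance in house price explained
- 0.9612 > 0.3242 → Model A has the better fit

Effect size (slope magnitude):
- Model A: β₁ = 13.7568 → predicted house price rises 13.7568 thousand dollars per additional hundred sq ft of floor area
- Model B: β₁ = 2.7983 → predicted house price rises 2.7983 thousand dollars per additional hundred sq ft of floor area
- |13.7568| > |2.7983| → Model A shows the stronger marginal effect

Note: R² measures how tightly points cluster around the line; β₁ measures how steep the line is — they answer different questions.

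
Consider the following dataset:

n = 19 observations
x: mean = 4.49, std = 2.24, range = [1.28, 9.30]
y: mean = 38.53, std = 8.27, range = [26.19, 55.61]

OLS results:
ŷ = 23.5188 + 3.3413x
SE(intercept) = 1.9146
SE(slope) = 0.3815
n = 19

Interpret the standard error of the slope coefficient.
SE(slope) = 0.3815 measures the uncertainty in the estimated slope. The coefficient is estimated precisely (SE/|β̂₁| = 11.4%).

SE(β̂₁) = s / √Sxx, where s is the residual standard deviation and Sxx = Σ(x − x̄)². It is the yardstick for how far β̂₁ = 3.3413 could plausibly be from the true slope.

Relative precision:
- SE / |β̂₁| = 0.3815 / 3.3413 = 11.4%
- Rule of thumb (under 20%: precise; 20% to under 50%: moderately precise; 50% or more: imprecise) → precise

Rough 95% range (±2 SE): 3.3413 ± 0.7630 → (2.5783, 4.1043).

What drives SE(β̂₁): more residual scatter → larger SE; larger n (here n = 19) → smaller SE.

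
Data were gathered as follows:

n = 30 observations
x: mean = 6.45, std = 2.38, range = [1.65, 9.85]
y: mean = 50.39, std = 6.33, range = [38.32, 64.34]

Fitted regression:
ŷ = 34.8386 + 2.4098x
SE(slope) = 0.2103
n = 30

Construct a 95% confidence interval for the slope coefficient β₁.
The 95% CI for β₁ is (1.9790, 2.8406)

Confidence interval for the slope:

The 95% CI for β₁ is: β̂₁ ± t*(α/2, n-2) × SE(β̂₁)

Step 1: Find critical t-value
- Confidence level = 0.95
- Degrees of freedom = n - 2 = 30 - 2 = 28
- t*(α/2, 28) = 2.0484

Step 2: Calculate margin of error
Margin = 2.0484 × 0.2103 = 0.4308

Step 3: Construct interval
CI = 2.4098 ± 0.4308
CI = (1.9790, 2.8406)

Interpretation: intervals built this way capture the true β₁ in 95% of repeated samples; here the plausible range for the per-unit effect of x on y is 1.9790 to 2.8406.
Since 0 is outside the interval, a two-sided test at α = 0.05 would reject H₀: β₁ = 0.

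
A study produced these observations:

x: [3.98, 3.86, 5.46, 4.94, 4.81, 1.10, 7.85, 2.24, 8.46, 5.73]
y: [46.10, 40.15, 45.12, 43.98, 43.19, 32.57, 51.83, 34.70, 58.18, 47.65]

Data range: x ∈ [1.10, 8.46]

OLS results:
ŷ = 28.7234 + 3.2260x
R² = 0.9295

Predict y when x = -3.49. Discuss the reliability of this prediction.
ŷ = 17.4647, but this is extrapolation (below the data range [1.10, 8.46]) and may be unreliable.

Prediction calculation:
ŷ = 28.7234 + 3.2260 × (-3.49)
ŷ = 17.4647

Reliability:
- Data range: x ∈ [1.10, 8.46]
- Prediction point: x = -3.49 is 4.59 units below the observed range → this is EXTRAPOLATION, not interpolation

Why that matters here:
- The standard error of prediction grows with (x − x̄)², and x = -3.49 is far from x̄ = 4.84
- There are no observations near this x to validate the fitted line there

The R² = 0.9295 only validates the fit within [1.10, 8.46]; treat ŷ = 17.4647 with caution.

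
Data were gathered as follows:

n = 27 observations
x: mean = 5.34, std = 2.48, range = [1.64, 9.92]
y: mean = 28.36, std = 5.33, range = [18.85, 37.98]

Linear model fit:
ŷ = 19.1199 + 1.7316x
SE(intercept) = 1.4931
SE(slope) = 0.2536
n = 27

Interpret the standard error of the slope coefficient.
The slope 1.7316 is pinned down to within about ±0.2536 (one SE) by these data — relative uncertainty 14.6%, i.e. precise.

What SE measures:
- The standard error quantifies the sampling variability of the coefficient estimate
- It is the estimated standard deviation of β̂₁ across hypothetical repeated samples of the same size
- Smaller SE → more precise estimate

Relative precision:
- SE / |β̂₁| = 0.2536 / 1.7316 = 14.6%
- Rule of thumb (under 20%: precise; 20% to under 50%: moderately precise; 50% or more: imprecise) → precise

Link to interval estimation: a confidence interval for β₁ is β̂₁ ± t* × 0.2536, so SE sets the half-width per unit of t*.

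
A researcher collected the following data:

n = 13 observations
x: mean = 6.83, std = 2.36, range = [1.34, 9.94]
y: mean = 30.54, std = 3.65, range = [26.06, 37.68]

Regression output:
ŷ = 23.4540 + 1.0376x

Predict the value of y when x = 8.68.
ŷ = 32.4604

To predict y for x = 8.68, substitute into the regression equation:

ŷ = 23.4540 + 1.0376 × 8.68
ŷ = 23.4540 + 9.0064
ŷ = 32.4604

This is a point prediction; actual observations scatter around it by roughly the residual standard deviation.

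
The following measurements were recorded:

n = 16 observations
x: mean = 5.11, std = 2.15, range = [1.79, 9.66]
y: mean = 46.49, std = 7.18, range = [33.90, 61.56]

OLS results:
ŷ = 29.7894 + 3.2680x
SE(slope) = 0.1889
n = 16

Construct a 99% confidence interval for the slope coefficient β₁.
The 99% CI for β₁ is (2.7057, 3.8303)

Confidence interval for the slope:

The 99% CI for β₁ is: β̂₁ ± t*(α/2, n-2) × SE(β̂₁)

Step 1: Find critical t-value
- Confidence level = 0.99
- Degrees of freedom = n - 2 = 16 - 2 = 14
- t*(α/2, 14) = 2.9768

Step 2: Calculate margin of error
Margin = 2.9768 × 0.1889 = 0.5623

Step 3: Construct interval
CI = 3.2680 ± 0.5623
CI = (2.7057, 3.8303)

Interpretation: each one-unit increase in x is associated with a change in mean y of between 2.7057 and 3.8303, with 99% confidence.
Both endpoints are positive, so the data support a genuinely positive slope at this confidence level.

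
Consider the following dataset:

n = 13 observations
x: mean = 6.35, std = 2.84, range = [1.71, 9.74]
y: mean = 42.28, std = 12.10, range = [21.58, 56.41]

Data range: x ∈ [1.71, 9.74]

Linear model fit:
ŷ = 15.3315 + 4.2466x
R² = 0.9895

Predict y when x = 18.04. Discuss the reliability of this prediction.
ŷ = 91.9402 (extrapolation — x = 18.04 lies outside [1.71, 9.74], so reliability is low).

Prediction calculation:
ŷ = 15.3315 + 4.2466 × 18.04
ŷ = 91.9402

Reliability:
- Data range: x ∈ [1.71, 9.74]
- Prediction point: x = 18.04 is 8.30 units above the observed range → this is EXTRAPOLATION, not interpolation

Why that matters here:
- Real relationships often flatten, saturate, or turn nonlinear at extremes
- R² describes fit only over the sampled x values; it says nothing about behaviour beyond them
- The linear relationship may not hold outside the observed range

Report the number if required, but flag clearly that it is an extrapolation.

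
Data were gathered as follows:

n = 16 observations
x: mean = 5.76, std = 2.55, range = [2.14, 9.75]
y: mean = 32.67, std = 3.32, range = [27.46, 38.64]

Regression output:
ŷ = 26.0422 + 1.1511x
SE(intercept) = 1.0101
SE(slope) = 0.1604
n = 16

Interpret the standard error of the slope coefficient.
The slope 1.1511 is pinned down to within about ±0.1604 (one SE) by these data — relative uncertainty 13.9%, i.e. precise.

What SE measures:
- The standard error quantifies the sampling variability of the coefficient estimate
- It is the estimated standard deviation of β̂₁ across hypothetical repeated samples of the same size
- Smaller SE → more precise estimate

Relative precision:
- SE / |β̂₁| = 0.1604 / 1.1511 = 13.9%
- Rule of thumb (under 20%: precise; 20% to under 50%: moderately precise; 50% or more: imprecise) → precise

Link to interval estimation: a confidence interval for β₁ is β̂₁ ± t* × 0.1604, so SE sets the half-width per unit of t*.

What drives SE(β̂₁): more residual scatter → larger SE; larger n (here n = 16) → smaller SE.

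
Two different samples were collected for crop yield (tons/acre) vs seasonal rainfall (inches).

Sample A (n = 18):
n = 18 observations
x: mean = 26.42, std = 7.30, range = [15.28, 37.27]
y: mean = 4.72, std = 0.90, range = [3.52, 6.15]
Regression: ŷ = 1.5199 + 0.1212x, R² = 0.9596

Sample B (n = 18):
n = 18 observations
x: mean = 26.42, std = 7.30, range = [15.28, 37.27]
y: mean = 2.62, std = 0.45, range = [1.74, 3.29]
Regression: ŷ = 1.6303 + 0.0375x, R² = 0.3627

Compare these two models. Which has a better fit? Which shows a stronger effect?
Model A has the better fit (R² = 0.9596 vs 0.3627). Model A shows the stronger effect (|β₁| = 0.1212 vs 0.0375).

Model Comparison:

Goodness of fit (R²):
- Model A: R² = 0.9596 → 95.96% of variance in crop yield explained
- Model B: R² = 0.3627 → 36.27% of variance in crop yield explained
- 0.9596 > 0.3627 → Model A has the better fit

Which has the larger per-inch effect? (|β₁|)
- Model A: β₁ = 0.1212 → predicted crop yield rises 0.1212 tons/acre per additional inch of rainfall
- Model B: β₁ = 0.0375 → predicted crop yield rises 0.0375 tons/acre per additional inch of rainfall
- |0.1212| > |0.0375| → Model A shows the stronger marginal effect

Note: A better fit (higher R²) doesn't necessarily mean a more important relationship.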